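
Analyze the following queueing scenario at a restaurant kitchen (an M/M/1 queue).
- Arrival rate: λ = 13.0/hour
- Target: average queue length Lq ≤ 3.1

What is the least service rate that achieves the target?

For M/M/1: Lq = λ²/(μ(μ-λ))
Need Lq ≤ 3.1, i.e. μ(μ-λ) ≥ λ²/3.1
μ² - 13.0μ - 169.00/3.1 ≥ 0  →  μ² - 13.0μ - 54.51613 ≥ 0
Quadratic formula (positive root): μ = [λ + √(λ² + 4×54.51613)]/2
Discriminant: 169.00 + 4×54.51613 = 387.0645, √387.0645 = 19.6740
μ ≥ (13.0 + 19.6740)/2 = 16.3370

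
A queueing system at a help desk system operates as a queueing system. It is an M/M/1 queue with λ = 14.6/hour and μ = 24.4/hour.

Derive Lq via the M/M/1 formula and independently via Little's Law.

Method 1 (direct): Lq = λ²/(μ(μ-λ)) = 213.16/(24.4 × 9.80) = 0.8914

Method 2 (Little's Law):
W = 1/(μ-λ) = 1/9.80 = 0.102041
Wq = W - 1/μ = 0.102041 - 0.0409836 = 0.061057
Lq = λWq = 14.6 × 0.061057 = 0.8914 ✔ (matches Method 1)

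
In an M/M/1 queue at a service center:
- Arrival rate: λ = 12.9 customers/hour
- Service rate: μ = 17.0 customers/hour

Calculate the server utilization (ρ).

Server utilization: ρ = λ/μ
ρ = 12.9/17.0 = 0.7588
The server is busy 75.88% of the time.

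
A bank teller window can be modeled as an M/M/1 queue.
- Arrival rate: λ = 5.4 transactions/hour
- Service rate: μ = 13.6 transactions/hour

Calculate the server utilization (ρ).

Server utilization: ρ = λ/μ
ρ = 5.4/13.6 = 0.3971
The server is busy 39.71% of the time.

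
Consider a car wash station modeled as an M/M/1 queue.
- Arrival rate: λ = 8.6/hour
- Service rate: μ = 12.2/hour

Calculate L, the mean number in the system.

ρ = λ/μ = 8.6/12.2 = 0.7049
For M/M/1: L = λ/(μ-λ)
L = 8.6/(12.2-8.6) = 8.6/3.60
L = 2.3889 cars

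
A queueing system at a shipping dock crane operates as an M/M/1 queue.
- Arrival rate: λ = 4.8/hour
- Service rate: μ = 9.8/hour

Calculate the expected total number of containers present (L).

ρ = λ/μ = 4.8/9.8 = 0.4898
For M/M/1: L = λ/(μ-λ)
L = 4.8/(9.8-4.8) = 4.8/5.00
L = 0.9600 containers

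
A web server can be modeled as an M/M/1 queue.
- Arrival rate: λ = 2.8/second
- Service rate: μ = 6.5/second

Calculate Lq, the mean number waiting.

ρ = λ/μ = 2.8/6.5 = 0.4308
For M/M/1: Lq = λ²/(μ(μ-λ))
Lq = 7.84/(6.5 × 3.70)
Lq = 0.3260 requests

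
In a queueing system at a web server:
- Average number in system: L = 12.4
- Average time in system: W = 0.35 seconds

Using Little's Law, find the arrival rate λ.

Little's Law: L = λW, so λ = L/W
λ = 12.4/0.35 = 35.4286 requests/second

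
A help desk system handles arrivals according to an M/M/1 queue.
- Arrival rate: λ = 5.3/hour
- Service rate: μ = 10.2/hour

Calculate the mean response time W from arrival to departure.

First, compute utilization: ρ = λ/μ = 5.3/10.2 = 0.5196
For M/M/1: W = 1/(μ-λ)
W = 1/(10.2-5.3) = 1/4.90
W = 0.2041 hours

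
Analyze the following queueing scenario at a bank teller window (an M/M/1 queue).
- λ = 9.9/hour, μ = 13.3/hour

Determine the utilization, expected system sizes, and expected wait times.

Step 1: ρ = λ/μ = 9.9/13.3 = 0.7444
Step 2: L = λ/(μ-λ) = 9.9/3.40 = 2.9118
Step 3: Lq = λ²/(μ(μ-λ)) = 98.01/(13.3×3.40) = 2.1674
Step 4: W = 1/(μ-λ) = 1/3.40 = 0.29412
Step 5: Wq = λ/(μ(μ-λ)) = 9.9/(13.3×3.40) = 0.2189
Step 6: P(0) = 1-ρ = 0.2556
Verify: L = λW = 9.9×0.29412 = 2.9118 ✔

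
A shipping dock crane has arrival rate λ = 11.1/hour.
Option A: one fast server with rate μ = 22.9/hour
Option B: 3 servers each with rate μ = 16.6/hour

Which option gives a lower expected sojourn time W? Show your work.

Option A: single server μ = 22.9 (M/M/1)
  ρ_A = 11.1/22.9 = 0.4847
  W_A = 1/(μ-λ) = 1/(22.9-11.1) = 1/11.80 = 0.08475

Option B: 3 servers μ = 16.6 (M/M/3)
  ρ_B = λ/(cμ) = 11.1/(3×16.6) = 0.2229
  Offered load a = λ/μ = cρ = 11.1/16.6 = 0.6687
  P₀ = [ Σₙ₌₀^2 aⁿ/n! + a^3/(3!(1-ρ)) ]⁻¹
  Σ = a^0/0! + a^1/1! + a^2/2! = 1.0000 + 0.66867 + 0.22356 = 1.8922
  a^3/(3!(1-ρ)) = 0.29898/(6 × 0.77711) = 0.06412
  P₀ = 1/(1.8922 + 0.06412) = 0.5112
  Lq = P₀·a^3·ρ / (3!(1-ρ)²) = 0.51115 × 0.29898 × 0.22289 / (6 × 0.60390) = 0.009401
  Wq_B = Lq/λ = 0.009401/11.1 = 0.0008469
  W_B = Wq_B + 1/μ = 0.0008469 + 0.06024 = 0.06109

Since W_B = 0.06109 < W_A = 0.08475, Option B (multiple servers) has the shorter time in system.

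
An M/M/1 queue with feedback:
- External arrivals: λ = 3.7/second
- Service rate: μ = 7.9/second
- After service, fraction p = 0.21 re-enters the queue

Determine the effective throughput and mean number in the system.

Effective arrival rate: λ_eff = λ/(1-p) = 3.7/(1-0.21) = 3.7/0.79 = 4.6835
ρ = λ_eff/μ = 4.6835/7.9 = 0.59285
L = ρ/(1-ρ) = 0.59285/(1-0.59285) = 1.4561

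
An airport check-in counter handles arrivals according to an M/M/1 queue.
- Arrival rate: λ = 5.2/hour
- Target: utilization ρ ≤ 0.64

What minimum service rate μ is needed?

ρ = λ/μ, so μ = λ/ρ
μ ≥ 5.2/0.64 = 8.1250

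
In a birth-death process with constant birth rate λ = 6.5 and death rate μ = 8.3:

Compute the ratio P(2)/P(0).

For constant rates: P(n)/P(0) = (λ/μ)^n
P(2)/P(0) = (6.5/8.3)^2 = 0.78313^2 = 0.6133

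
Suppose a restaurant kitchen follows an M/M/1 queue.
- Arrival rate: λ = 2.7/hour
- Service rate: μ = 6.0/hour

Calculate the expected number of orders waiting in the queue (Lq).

ρ = λ/μ = 2.7/6.0 = 0.4500
For M/M/1: Lq = λ²/(μ(μ-λ))
Lq = 7.29/(6.0 × 3.30)
Lq = 0.3682 orders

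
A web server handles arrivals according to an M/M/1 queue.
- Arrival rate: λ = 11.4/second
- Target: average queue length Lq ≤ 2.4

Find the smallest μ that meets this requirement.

For M/M/1: Lq = λ²/(μ(μ-λ))
Need Lq ≤ 2.4, i.e. μ(μ-λ) ≥ λ²/2.4
μ² - 11.4μ - 129.96/2.4 ≥ 0  →  μ² - 11.4μ - 54.1500 ≥ 0
Quadratic formula (positive root): μ = [λ + √(λ² + 4×54.1500)]/2
Discriminant: 129.96 + 4×54.1500 = 346.5600, √346.5600 = 18.6161
μ ≥ (11.4 + 18.6161)/2 = 15.0081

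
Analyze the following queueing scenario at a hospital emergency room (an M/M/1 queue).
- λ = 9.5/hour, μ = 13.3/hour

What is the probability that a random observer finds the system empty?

ρ = λ/μ = 9.5/13.3 = 0.7143
P(0) = 1 - ρ = 1 - 0.7143 = 0.2857
The server is idle 28.57% of the time.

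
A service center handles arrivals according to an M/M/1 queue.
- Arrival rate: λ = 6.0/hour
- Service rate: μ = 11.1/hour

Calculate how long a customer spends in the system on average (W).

First, compute utilization: ρ = λ/μ = 6.0/11.1 = 0.5405
For M/M/1: W = 1/(μ-λ)
W = 1/(11.1-6.0) = 1/5.10
W = 0.1961 hours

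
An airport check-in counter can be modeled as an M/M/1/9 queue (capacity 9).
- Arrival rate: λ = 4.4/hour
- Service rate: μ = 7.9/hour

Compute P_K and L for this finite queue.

ρ = λ/μ = 4.4/7.9 = 0.556962
P₀ = (1-ρ)/(1-ρ^(K+1)) = (1-0.556962)/(1-0.556962^10) = 0.4430/0.9971 = 0.4443
P_K = P₀×ρ^K = 0.444314 × 0.556962^9 = 0.444314 × 0.00515739 = 0.002292
Blocking probability P_9 = 0.002292 (0.23%)
L = ρ[1 - (K+1)ρ^K + Kρ^(K+1)] / [(1-ρ)(1-ρ^(K+1))]
L = 0.556962 × (1 - 10×0.005157 + 9×0.002872) / ((1 - 0.556962) × (1 - 0.002872)) = 1.2283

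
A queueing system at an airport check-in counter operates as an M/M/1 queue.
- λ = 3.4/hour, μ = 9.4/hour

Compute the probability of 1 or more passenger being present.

ρ = λ/μ = 3.4/9.4 = 0.3617
P(N ≥ n) = ρⁿ
P(N ≥ 1) = 0.3617^1
P(N ≥ 1) = 0.3617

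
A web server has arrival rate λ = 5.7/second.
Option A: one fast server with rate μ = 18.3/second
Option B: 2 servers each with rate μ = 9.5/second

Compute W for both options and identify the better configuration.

Option A: single server μ = 18.3 (M/M/1)
  ρ_A = 5.7/18.3 = 0.3115
  W_A = 1/(μ-λ) = 1/(18.3-5.7) = 1/12.60 = 0.07937

Option B: 2 servers μ = 9.5 (M/M/2)
  ρ_B = λ/(cμ) = 5.7/(2×9.5) = 0.3000
  Offered load a = λ/μ = cρ = 5.7/9.5 = 0.6000
  P₀ = [ Σₙ₌₀^1 aⁿ/n! + a^2/(2!(1-ρ)) ]⁻¹
  Σ = a^0/0! + a^1/1! = 1.0000 + 0.6000 = 1.6000
  a^2/(2!(1-ρ)) = 0.3600/(2 × 0.7000) = 0.2571
  P₀ = 1/(1.6000 + 0.2571) = 0.5385
  Lq = P₀·a^2·ρ / (2!(1-ρ)²) = 0.5385 × 0.3600 × 0.3000 / (2 × 0.4900) = 0.05934
  Wq_B = Lq/λ = 0.05934/5.7 = 0.01041
  W_B = Wq_B + 1/μ = 0.01041 + 0.1053 = 0.1157

Since W_A = 0.07937 < W_B = 0.1157, Option A (single fast server) has the shorter time in system.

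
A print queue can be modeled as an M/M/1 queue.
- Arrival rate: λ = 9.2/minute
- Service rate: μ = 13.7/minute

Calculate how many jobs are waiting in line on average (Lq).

ρ = λ/μ = 9.2/13.7 = 0.6715
For M/M/1: Lq = λ²/(μ(μ-λ))
Lq = 84.64/(13.7 × 4.50)
Lq = 1.3729 jobs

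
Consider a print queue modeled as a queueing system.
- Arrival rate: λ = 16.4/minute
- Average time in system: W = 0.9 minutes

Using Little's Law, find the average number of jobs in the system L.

Little's Law: L = λW
L = 16.4 × 0.9 = 14.7600 jobs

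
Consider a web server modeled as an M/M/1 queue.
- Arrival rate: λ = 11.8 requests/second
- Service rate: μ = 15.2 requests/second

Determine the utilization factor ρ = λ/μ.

Server utilization: ρ = λ/μ
ρ = 11.8/15.2 = 0.7763
The server is busy 77.63% of the time.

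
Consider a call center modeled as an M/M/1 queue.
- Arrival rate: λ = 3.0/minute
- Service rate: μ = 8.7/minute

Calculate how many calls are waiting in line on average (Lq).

ρ = λ/μ = 3.0/8.7 = 0.3448
For M/M/1: Lq = λ²/(μ(μ-λ))
Lq = 9.00/(8.7 × 5.70)
Lq = 0.1815 calls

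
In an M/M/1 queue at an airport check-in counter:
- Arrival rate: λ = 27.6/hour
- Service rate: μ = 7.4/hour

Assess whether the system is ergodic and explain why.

Stability requires ρ = λ/(cμ) < 1
ρ = 27.6/(1 × 7.4) = 27.6/7.40 = 3.7297
Since 3.7297 ≥ 1, the system is UNSTABLE.
Queue grows without bound. Need μ > λ = 27.6.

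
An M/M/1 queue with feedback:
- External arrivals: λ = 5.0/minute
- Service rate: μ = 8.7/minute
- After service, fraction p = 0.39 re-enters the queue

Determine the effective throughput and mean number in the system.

Effective arrival rate: λ_eff = λ/(1-p) = 5.0/(1-0.39) = 5.0/0.61 = 8.1967213
ρ = λ_eff/μ = 8.1967213/8.7 = 0.94215187
L = ρ/(1-ρ) = 0.94215187/(1-0.94215187) = 16.2866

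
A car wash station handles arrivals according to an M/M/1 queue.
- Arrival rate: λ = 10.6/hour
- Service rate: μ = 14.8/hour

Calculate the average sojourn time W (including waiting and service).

First, compute utilization: ρ = λ/μ = 10.6/14.8 = 0.7162
For M/M/1: W = 1/(μ-λ)
W = 1/(14.8-10.6) = 1/4.20
W = 0.2381 hours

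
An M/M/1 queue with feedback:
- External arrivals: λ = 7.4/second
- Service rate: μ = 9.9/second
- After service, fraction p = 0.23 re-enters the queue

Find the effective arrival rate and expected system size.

Effective arrival rate: λ_eff = λ/(1-p) = 7.4/(1-0.23) = 7.4/0.77 = 9.61038961
ρ = λ_eff/μ = 9.61038961/9.9 = 0.97074643
L = ρ/(1-ρ) = 0.97074643/(1-0.97074643) = 33.1839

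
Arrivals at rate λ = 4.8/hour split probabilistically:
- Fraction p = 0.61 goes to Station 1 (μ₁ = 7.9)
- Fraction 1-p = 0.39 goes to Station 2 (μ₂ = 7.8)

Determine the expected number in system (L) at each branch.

Effective rates: λ₁ = 4.8×0.61 = 2.928, λ₂ = 4.8×0.39 = 1.872
Station 1: ρ₁ = 2.928/7.9 = 0.37063, L₁ = ρ₁/(1-ρ₁) = 0.37063/(1-0.37063) = 0.5889
Station 2: ρ₂ = 1.872/7.8 = 0.2400, L₂ = ρ₂/(1-ρ₂) = 0.2400/(1-0.2400) = 0.3158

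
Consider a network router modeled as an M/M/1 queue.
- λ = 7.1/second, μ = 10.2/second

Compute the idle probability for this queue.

ρ = λ/μ = 7.1/10.2 = 0.6961
P(0) = 1 - ρ = 1 - 0.6961 = 0.3039
The server is idle 30.39% of the time.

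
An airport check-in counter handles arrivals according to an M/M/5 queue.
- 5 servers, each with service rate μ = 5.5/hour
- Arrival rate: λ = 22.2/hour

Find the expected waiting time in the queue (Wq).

Traffic intensity: ρ = λ/(cμ) = 22.2/(5×5.5) = 0.8073
Since ρ = 0.8073 < 1, system is stable.
Offered load a = λ/μ = cρ = 22.2/5.5 = 4.0364
P₀ = [ Σₙ₌₀^4 aⁿ/n! + a^5/(5!(1-ρ)) ]⁻¹
Σ = a^0/0! + a^1/1! + a^2/2! + a^3/3! + a^4/4! = 1.0000 + 4.0364 + 8.1461 + 10.9602 + 11.0599 = 35.2026
a^5/(5!(1-ρ)) = 1071.3995/(120 × 0.1927273) = 46.3262
P₀ = 1/(35.2026 + 46.3262) = 0.01227
Lq = P₀·a^5·ρ / (5!(1-ρ)²) = 0.012266 × 1071.3995 × 0.80727 / (120 × 0.037144) = 2.3801
Wq = Lq/λ = 2.3801/22.2 = 0.1072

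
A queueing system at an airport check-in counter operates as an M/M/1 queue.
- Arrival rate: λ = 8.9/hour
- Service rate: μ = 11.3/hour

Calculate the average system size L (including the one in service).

ρ = λ/μ = 8.9/11.3 = 0.7876
For M/M/1: L = λ/(μ-λ)
L = 8.9/(11.3-8.9) = 8.9/2.40
L = 3.7083 passengers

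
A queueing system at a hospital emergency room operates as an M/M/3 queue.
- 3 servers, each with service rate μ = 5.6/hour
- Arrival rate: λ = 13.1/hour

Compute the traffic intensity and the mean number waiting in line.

Traffic intensity: ρ = λ/(cμ) = 13.1/(3×5.6) = 0.7798
Since ρ = 0.7798 < 1, system is stable.
Offered load a = λ/μ = cρ = 13.1/5.6 = 2.3393
P₀ = [ Σₙ₌₀^2 aⁿ/n! + a^3/(3!(1-ρ)) ]⁻¹
Σ = a^0/0! + a^1/1! + a^2/2! = 1.0000 + 2.3393 + 2.7361 = 6.0754
a^3/(3!(1-ρ)) = 12.8012/(6 × 0.220238) = 9.6874
P₀ = 1/(6.0754 + 9.6874) = 0.06344
Lq = P₀·a^3·ρ / (3!(1-ρ)²) = 0.063441 × 12.8012 × 0.77976 / (6 × 0.048505) = 2.1759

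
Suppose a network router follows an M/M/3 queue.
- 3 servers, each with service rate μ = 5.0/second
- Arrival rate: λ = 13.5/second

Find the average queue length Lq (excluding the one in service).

Traffic intensity: ρ = λ/(cμ) = 13.5/(3×5.0) = 0.9000
Since ρ = 0.9000 < 1, system is stable.
Offered load a = λ/μ = cρ = 13.5/5.0 = 2.7000
P₀ = [ Σₙ₌₀^2 aⁿ/n! + a^3/(3!(1-ρ)) ]⁻¹
Σ = a^0/0! + a^1/1! + a^2/2! = 1.0000 + 2.7000 + 3.6450 = 7.3450
a^3/(3!(1-ρ)) = 19.6830/(6 × 0.1000) = 32.8050
P₀ = 1/(7.3450 + 32.8050) = 0.02491
Lq = P₀·a^3·ρ / (3!(1-ρ)²) = 0.0249066 × 19.6830 × 0.900000 / (6 × 0.0100000) = 7.3535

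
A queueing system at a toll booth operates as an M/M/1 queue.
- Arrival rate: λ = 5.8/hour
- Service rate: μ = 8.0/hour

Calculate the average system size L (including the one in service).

ρ = λ/μ = 5.8/8.0 = 0.7250
For M/M/1: L = λ/(μ-λ)
L = 5.8/(8.0-5.8) = 5.8/2.20
L = 2.6364 vehicles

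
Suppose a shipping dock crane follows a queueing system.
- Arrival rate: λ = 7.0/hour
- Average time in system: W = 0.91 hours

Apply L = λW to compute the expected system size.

Little's Law: L = λW
L = 7.0 × 0.91 = 6.3700 containers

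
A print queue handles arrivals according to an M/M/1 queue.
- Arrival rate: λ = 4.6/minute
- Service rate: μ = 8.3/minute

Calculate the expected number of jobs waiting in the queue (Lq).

ρ = λ/μ = 4.6/8.3 = 0.5542
For M/M/1: Lq = λ²/(μ(μ-λ))
Lq = 21.16/(8.3 × 3.70)
Lq = 0.6890 jobs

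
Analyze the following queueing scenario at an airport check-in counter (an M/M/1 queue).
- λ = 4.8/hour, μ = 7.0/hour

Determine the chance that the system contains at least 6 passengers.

ρ = λ/μ = 4.8/7.0 = 0.68571
P(N ≥ n) = ρⁿ
P(N ≥ 6) = 0.68571^6
P(N ≥ 6) = 0.1040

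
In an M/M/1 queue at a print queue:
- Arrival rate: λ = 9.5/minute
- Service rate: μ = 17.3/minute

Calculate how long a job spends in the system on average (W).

First, compute utilization: ρ = λ/μ = 9.5/17.3 = 0.5491
For M/M/1: W = 1/(μ-λ)
W = 1/(17.3-9.5) = 1/7.80
W = 0.1282 minutes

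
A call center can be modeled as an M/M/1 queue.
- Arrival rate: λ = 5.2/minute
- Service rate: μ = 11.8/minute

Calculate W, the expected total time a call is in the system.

First, compute utilization: ρ = λ/μ = 5.2/11.8 = 0.4407
For M/M/1: W = 1/(μ-λ)
W = 1/(11.8-5.2) = 1/6.60
W = 0.1515 minutes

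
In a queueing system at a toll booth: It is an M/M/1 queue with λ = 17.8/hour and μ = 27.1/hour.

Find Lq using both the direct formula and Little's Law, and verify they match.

Method 1 (direct): Lq = λ²/(μ(μ-λ)) = 316.84/(27.1 × 9.30) = 1.2572

Method 2 (Little's Law):
W = 1/(μ-λ) = 1/9.30 = 0.10753
Wq = W - 1/μ = 0.10753 - 0.036900 = 0.07063
Lq = λWq = 17.8 × 0.07063 = 1.2572 ✔ (matches Method 1)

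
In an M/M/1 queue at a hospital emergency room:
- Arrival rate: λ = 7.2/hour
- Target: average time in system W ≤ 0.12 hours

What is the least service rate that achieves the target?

For M/M/1: W = 1/(μ-λ)
Need W ≤ 0.12, so 1/(μ-λ) ≤ 0.12
μ - λ ≥ 1/0.12 = 8.3333
μ ≥ 7.2 + 8.3333 = 15.5333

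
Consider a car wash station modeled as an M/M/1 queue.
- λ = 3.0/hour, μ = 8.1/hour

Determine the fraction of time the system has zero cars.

ρ = λ/μ = 3.0/8.1 = 0.3704
P(0) = 1 - ρ = 1 - 0.3704 = 0.6296
The server is idle 62.96% of the time.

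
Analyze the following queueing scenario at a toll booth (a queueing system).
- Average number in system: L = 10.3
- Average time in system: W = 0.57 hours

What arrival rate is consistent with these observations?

Little's Law: L = λW, so λ = L/W
λ = 10.3/0.57 = 18.0702 vehicles/hour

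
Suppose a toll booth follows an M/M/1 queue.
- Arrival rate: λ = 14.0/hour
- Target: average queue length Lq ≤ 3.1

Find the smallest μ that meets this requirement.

For M/M/1: Lq = λ²/(μ(μ-λ))
Need Lq ≤ 3.1, i.e. μ(μ-λ) ≥ λ²/3.1
μ² - 14.0μ - 196.00/3.1 ≥ 0  →  μ² - 14.0μ - 63.2258 ≥ 0
Quadratic formula (positive root): μ = [λ + √(λ² + 4×63.2258)]/2
Discriminant: 196.00 + 4×63.2258 = 448.9032, √448.9032 = 21.1873
μ ≥ (14.0 + 21.1873)/2 = 17.5937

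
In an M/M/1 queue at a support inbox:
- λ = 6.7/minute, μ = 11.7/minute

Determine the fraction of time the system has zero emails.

ρ = λ/μ = 6.7/11.7 = 0.5726
P(0) = 1 - ρ = 1 - 0.5726 = 0.4274
The server is idle 42.74% of the time.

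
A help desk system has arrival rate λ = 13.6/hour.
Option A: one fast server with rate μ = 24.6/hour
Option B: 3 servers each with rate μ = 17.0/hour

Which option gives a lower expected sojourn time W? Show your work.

Option A: single server μ = 24.6 (M/M/1)
  ρ_A = 13.6/24.6 = 0.5528
  W_A = 1/(μ-λ) = 1/(24.6-13.6) = 1/11.00 = 0.09091

Option B: 3 servers μ = 17.0 (M/M/3)
  ρ_B = λ/(cμ) = 13.6/(3×17.0) = 0.2667
  Offered load a = λ/μ = cρ = 13.6/17.0 = 0.8000
  P₀ = [ Σₙ₌₀^2 aⁿ/n! + a^3/(3!(1-ρ)) ]⁻¹
  Σ = a^0/0! + a^1/1! + a^2/2! = 1.0000 + 0.8000 + 0.3200 = 2.1200
  a^3/(3!(1-ρ)) = 0.5120/(6 × 0.7333) = 0.1164
  P₀ = 1/(2.1200 + 0.11636) = 0.4472
  Lq = P₀·a^3·ρ / (3!(1-ρ)²) = 0.4472 × 0.5120 × 0.2667 / (6 × 0.5378) = 0.01892
  Wq_B = Lq/λ = 0.01892/13.6 = 0.001391
  W_B = Wq_B + 1/μ = 0.001391 + 0.05882 = 0.06021

Since W_B = 0.06021 < W_A = 0.09091, Option B (multiple servers) has the shorter time in system.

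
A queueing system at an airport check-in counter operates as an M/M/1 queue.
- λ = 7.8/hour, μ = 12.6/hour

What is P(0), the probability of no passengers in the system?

ρ = λ/μ = 7.8/12.6 = 0.6190
P(0) = 1 - ρ = 1 - 0.6190 = 0.3810
The server is idle 38.10% of the time.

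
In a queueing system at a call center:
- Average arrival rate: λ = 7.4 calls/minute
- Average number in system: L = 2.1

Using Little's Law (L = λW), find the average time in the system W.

Little's Law: L = λW, so W = L/λ
W = 2.1/7.4 = 0.2838 minutes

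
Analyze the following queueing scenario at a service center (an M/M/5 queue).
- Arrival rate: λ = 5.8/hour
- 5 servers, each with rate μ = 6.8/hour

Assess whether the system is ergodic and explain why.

Stability requires ρ = λ/(cμ) < 1
ρ = 5.8/(5 × 6.8) = 5.8/34.00 = 0.1706
Since 0.1706 < 1, the system is STABLE.
The servers are busy 17.06% of the time.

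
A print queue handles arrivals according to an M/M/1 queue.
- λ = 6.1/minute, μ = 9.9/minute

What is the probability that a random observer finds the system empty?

ρ = λ/μ = 6.1/9.9 = 0.6162
P(0) = 1 - ρ = 1 - 0.6162 = 0.3838
The server is idle 38.38% of the time.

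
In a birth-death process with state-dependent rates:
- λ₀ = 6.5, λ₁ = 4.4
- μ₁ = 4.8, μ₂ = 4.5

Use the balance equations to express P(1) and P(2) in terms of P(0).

Balance equations:
State 0: λ₀P₀ = μ₁P₁ → P₁ = (λ₀/μ₁)P₀ = (6.5/4.8)P₀ = 1.3542P₀
State 1: P₂ = (λ₀λ₁)/(μ₁μ₂)P₀ = (6.5×4.4)/(4.8×4.5)P₀ = 1.3241P₀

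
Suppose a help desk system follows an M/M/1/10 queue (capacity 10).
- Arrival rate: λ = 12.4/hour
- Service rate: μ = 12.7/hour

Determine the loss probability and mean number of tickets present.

ρ = λ/μ = 12.4/12.7 = 0.97638
P₀ = (1-ρ)/(1-ρ^(K+1)) = (1-0.97638)/(1-0.97638^11) = 0.02362/0.2312 = 0.1022
P_K = P₀×ρ^K = 0.10216 × 0.97638^10 = 0.10216 × 0.78739 = 0.08044
Blocking probability P_10 = 0.08044 (8.04%)
L = ρ[1 - (K+1)ρ^K + Kρ^(K+1)] / [(1-ρ)(1-ρ^(K+1))]
L = 0.97638 × (1 - 11×0.78738792 + 10×0.76878982) / ((1 - 0.97638) × (1 - 0.76878982)) = 4.7612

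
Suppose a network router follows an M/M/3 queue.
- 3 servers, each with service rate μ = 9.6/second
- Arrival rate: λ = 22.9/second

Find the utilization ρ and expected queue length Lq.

Traffic intensity: ρ = λ/(cμ) = 22.9/(3×9.6) = 0.7951
Since ρ = 0.7951 < 1, system is stable.
Offered load a = λ/μ = cρ = 22.9/9.6 = 2.3854
P₀ = [ Σₙ₌₀^2 aⁿ/n! + a^3/(3!(1-ρ)) ]⁻¹
Σ = a^0/0! + a^1/1! + a^2/2! = 1.0000 + 2.3854 + 2.8451 = 6.2305
a^3/(3!(1-ρ)) = 13.5735/(6 × 0.20486) = 11.0429
P₀ = 1/(6.2305 + 11.0429) = 0.05789
Lq = P₀·a^3·ρ / (3!(1-ρ)²) = 0.0578925 × 13.5735 × 0.795139 / (6 × 0.0419681) = 2.4813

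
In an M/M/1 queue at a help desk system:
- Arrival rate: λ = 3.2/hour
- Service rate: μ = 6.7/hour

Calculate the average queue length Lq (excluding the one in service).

ρ = λ/μ = 3.2/6.7 = 0.4776
For M/M/1: Lq = λ²/(μ(μ-λ))
Lq = 10.24/(6.7 × 3.50)
Lq = 0.4367 tickets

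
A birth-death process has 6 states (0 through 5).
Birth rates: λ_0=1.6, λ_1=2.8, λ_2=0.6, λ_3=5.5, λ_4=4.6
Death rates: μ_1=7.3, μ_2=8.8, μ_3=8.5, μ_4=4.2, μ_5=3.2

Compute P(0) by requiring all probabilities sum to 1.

Ratios P(n)/P(0) = (λ₀···λₙ₋₁)/(μ₁···μₙ):
P(1)/P(0) = (1.6)/(7.3) = 0.2192
P(2)/P(0) = (1.6×2.8)/(7.3×8.8) = 0.06974
P(3)/P(0) = (1.6×2.8×0.6)/(7.3×8.8×8.5) = 0.004923
P(4)/P(0) = (1.6×2.8×0.6×5.5)/(7.3×8.8×8.5×4.2) = 0.006446
P(5)/P(0) = (1.6×2.8×0.6×5.5×4.6)/(7.3×8.8×8.5×4.2×3.2) = 0.009267

Normalization: ∑ P(n) = 1
P(0) × (1.0000 + 0.2192 + 0.06974 + 0.004923 + 0.006446 + 0.009267) = 1
P(0) × 1.3096 = 1
P(0) = 1/1.3096 = 0.7636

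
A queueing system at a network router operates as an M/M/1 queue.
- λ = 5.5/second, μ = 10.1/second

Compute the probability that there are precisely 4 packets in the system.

ρ = λ/μ = 5.5/10.1 = 0.54455
P(n) = (1-ρ)ρⁿ
P(4) = (1-0.54455) × 0.54455^4
P(4) = 0.4555 × 0.08793
P(4) = 0.04005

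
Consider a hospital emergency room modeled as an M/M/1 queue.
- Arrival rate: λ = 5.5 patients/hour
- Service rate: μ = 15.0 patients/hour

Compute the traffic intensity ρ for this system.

Server utilization: ρ = λ/μ
ρ = 5.5/15.0 = 0.3667
The server is busy 36.67% of the time.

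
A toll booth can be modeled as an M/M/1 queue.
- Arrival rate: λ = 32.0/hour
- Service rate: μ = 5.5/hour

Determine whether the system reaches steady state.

Stability requires ρ = λ/(cμ) < 1
ρ = 32.0/(1 × 5.5) = 32.0/5.50 = 5.8182
Since 5.8182 ≥ 1, the system is UNSTABLE.
Queue grows without bound. Need μ > λ = 32.0.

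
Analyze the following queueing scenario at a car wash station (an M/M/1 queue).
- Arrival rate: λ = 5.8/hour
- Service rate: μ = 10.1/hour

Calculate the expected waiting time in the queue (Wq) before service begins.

First, compute utilization: ρ = λ/μ = 5.8/10.1 = 0.5743
For M/M/1: Wq = λ/(μ(μ-λ))
Wq = 5.8/(10.1 × (10.1-5.8))
Wq = 5.8/(10.1 × 4.30)
Wq = 0.1335 hours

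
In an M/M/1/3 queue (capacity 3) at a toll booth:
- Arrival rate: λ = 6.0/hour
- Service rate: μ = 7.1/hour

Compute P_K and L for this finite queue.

ρ = λ/μ = 6.0/7.1 = 0.8451
P₀ = (1-ρ)/(1-ρ^(K+1)) = (1-0.8451)/(1-0.8451^4) = 0.1549/0.4899 = 0.3162
P_K = P₀×ρ^K = 0.31617 × 0.8451^3 = 0.31617 × 0.60357 = 0.1908
Blocking probability P_3 = 0.1908 (19.08%)
L = ρ[1 - (K+1)ρ^K + Kρ^(K+1)] / [(1-ρ)(1-ρ^(K+1))]
L = 0.8451 × (1 - 4×0.603565 + 3×0.510073) / ((1 - 0.8451) × (1 - 0.510073)) = 1.2913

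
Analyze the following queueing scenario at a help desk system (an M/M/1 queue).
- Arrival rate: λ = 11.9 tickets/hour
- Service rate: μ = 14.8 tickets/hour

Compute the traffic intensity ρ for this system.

Server utilization: ρ = λ/μ
ρ = 11.9/14.8 = 0.8041
The server is busy 80.41% of the time.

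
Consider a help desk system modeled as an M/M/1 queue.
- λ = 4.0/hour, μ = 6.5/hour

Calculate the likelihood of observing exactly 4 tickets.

ρ = λ/μ = 4.0/6.5 = 0.6154
P(n) = (1-ρ)ρⁿ
P(4) = (1-0.6154) × 0.6154^4
P(4) = 0.38460 × 0.14343
P(4) = 0.05516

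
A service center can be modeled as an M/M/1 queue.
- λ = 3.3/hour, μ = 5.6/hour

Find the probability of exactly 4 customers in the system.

ρ = λ/μ = 3.3/5.6 = 0.5893
P(n) = (1-ρ)ρⁿ
P(4) = (1-0.5893) × 0.5893^4
P(4) = 0.4107 × 0.1206
P(4) = 0.04953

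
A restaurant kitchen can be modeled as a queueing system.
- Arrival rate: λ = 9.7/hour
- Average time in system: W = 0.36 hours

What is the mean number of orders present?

Little's Law: L = λW
L = 9.7 × 0.36 = 3.4920 orders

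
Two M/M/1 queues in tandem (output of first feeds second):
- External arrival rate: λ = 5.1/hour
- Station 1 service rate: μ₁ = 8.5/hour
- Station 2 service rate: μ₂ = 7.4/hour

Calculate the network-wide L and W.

By Jackson's theorem, each station behaves as independent M/M/1.
Station 1: ρ₁ = 5.1/8.5 = 0.6000, L₁ = ρ₁/(1-ρ₁) = λ/(μ₁-λ) = 5.1/3.40 = 1.5000
Station 2: ρ₂ = 5.1/7.4 = 0.6892, L₂ = ρ₂/(1-ρ₂) = λ/(μ₂-λ) = 5.1/2.30 = 2.2174
Total: L = L₁ + L₂ = 1.5000 + 2.2174 = 3.7174
W = L/λ = 3.7174/5.1 = 0.7289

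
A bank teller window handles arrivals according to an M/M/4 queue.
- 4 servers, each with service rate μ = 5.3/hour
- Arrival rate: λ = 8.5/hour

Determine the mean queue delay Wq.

Traffic intensity: ρ = λ/(cμ) = 8.5/(4×5.3) = 0.4009
Since ρ = 0.4009 < 1, system is stable.
Offered load a = λ/μ = cρ = 8.5/5.3 = 1.6038
P₀ = [ Σₙ₌₀^3 aⁿ/n! + a^4/(4!(1-ρ)) ]⁻¹
Σ = a^0/0! + a^1/1! + a^2/2! + a^3/3! = 1.0000 + 1.6038 + 1.2860 + 0.6875 = 4.5773
a^4/(4!(1-ρ)) = 6.6156/(24 × 0.5991) = 0.4601
P₀ = 1/(4.5773 + 0.4601) = 0.1985
Lq = P₀·a^4·ρ / (4!(1-ρ)²) = 0.198512 × 6.61565 × 0.400943 / (24 × 0.358869) = 0.06114
Wq = Lq/λ = 0.061136/8.5 = 0.007192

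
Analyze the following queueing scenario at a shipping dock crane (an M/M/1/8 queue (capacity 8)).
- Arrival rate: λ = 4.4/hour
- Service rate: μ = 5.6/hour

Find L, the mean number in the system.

ρ = λ/μ = 4.4/5.6 = 0.78571
P₀ = (1-ρ)/(1-ρ^(K+1)) = (1-0.78571)/(1-0.78571^9) = 0.2143/0.8859 = 0.2419
P_K = P₀×ρ^K = 0.24189 × 0.78571^8 = 0.24189 × 0.14524 = 0.03513
L = ρ[1 - (K+1)ρ^K + Kρ^(K+1)] / [(1-ρ)(1-ρ^(K+1))]
L = 0.78571 × (1 - 9×0.145244 + 8×0.114120) / ((1 - 0.78571) × (1 - 0.114120)) = 2.5072 containers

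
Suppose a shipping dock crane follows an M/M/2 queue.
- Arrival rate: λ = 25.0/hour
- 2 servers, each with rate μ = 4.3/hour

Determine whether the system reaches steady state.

Stability requires ρ = λ/(cμ) < 1
ρ = 25.0/(2 × 4.3) = 25.0/8.60 = 2.9070
Since 2.9070 ≥ 1, the system is UNSTABLE.
Need c > λ/μ = 25.0/4.3 = 5.81.
Minimum servers needed: c = 6.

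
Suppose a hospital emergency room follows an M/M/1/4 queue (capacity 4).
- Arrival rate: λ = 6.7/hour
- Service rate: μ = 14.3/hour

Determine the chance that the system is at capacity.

ρ = λ/μ = 6.7/14.3 = 0.46853
P₀ = (1-ρ)/(1-ρ^(K+1)) = (1-0.46853)/(1-0.46853^5) = 0.53147/0.97742 = 0.5437
P_K = P₀×ρ^K = 0.5437 × 0.46853^4 = 0.5437 × 0.04819 = 0.02620
Blocking probability = 2.62%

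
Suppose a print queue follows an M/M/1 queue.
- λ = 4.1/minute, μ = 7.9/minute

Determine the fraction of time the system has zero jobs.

ρ = λ/μ = 4.1/7.9 = 0.5190
P(0) = 1 - ρ = 1 - 0.5190 = 0.4810
The server is idle 48.10% of the time.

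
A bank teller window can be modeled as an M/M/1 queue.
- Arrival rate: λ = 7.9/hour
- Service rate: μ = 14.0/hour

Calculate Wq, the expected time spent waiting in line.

First, compute utilization: ρ = λ/μ = 7.9/14.0 = 0.5643
For M/M/1: Wq = λ/(μ(μ-λ))
Wq = 7.9/(14.0 × (14.0-7.9))
Wq = 7.9/(14.0 × 6.10)
Wq = 0.09251 hours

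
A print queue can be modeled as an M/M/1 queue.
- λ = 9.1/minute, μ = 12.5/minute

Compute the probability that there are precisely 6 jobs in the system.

ρ = λ/μ = 9.1/12.5 = 0.7280
P(n) = (1-ρ)ρⁿ
P(6) = (1-0.7280) × 0.7280^6
P(6) = 0.27200 × 0.14886
P(6) = 0.04049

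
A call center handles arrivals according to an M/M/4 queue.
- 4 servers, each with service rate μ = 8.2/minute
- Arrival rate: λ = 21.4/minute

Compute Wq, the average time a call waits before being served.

Traffic intensity: ρ = λ/(cμ) = 21.4/(4×8.2) = 0.6524
Since ρ = 0.6524 < 1, system is stable.
Offered load a = λ/μ = cρ = 21.4/8.2 = 2.6098
P₀ = [ Σₙ₌₀^3 aⁿ/n! + a^4/(4!(1-ρ)) ]⁻¹
Σ = a^0/0! + a^1/1! + a^2/2! + a^3/3! = 1.0000 + 2.6098 + 3.4054 + 2.9624 = 9.9776
a^4/(4!(1-ρ)) = 46.3874/(24 × 0.34756) = 5.5611
P₀ = 1/(9.9776 + 5.5611) = 0.06436
Lq = P₀·a^4·ρ / (4!(1-ρ)²) = 0.06436 × 46.3874 × 0.6524 / (24 × 0.1208) = 0.6718
Wq = Lq/λ = 0.6718/21.4 = 0.03139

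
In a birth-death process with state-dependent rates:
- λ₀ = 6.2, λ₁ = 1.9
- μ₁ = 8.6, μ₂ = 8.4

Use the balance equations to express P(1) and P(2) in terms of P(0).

Balance equations:
State 0: λ₀P₀ = μ₁P₁ → P₁ = (λ₀/μ₁)P₀ = (6.2/8.6)P₀ = 0.7209P₀
State 1: P₂ = (λ₀λ₁)/(μ₁μ₂)P₀ = (6.2×1.9)/(8.6×8.4)P₀ = 0.1631P₀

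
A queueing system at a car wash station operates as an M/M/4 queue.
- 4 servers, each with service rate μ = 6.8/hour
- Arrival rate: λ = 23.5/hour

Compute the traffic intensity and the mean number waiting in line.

Traffic intensity: ρ = λ/(cμ) = 23.5/(4×6.8) = 0.8640
Since ρ = 0.8640 < 1, system is stable.
Offered load a = λ/μ = cρ = 23.5/6.8 = 3.4559
P₀ = [ Σₙ₌₀^3 aⁿ/n! + a^4/(4!(1-ρ)) ]⁻¹
Σ = a^0/0! + a^1/1! + a^2/2! + a^3/3! = 1.00000 + 3.45588 + 5.97156 + 6.87900 = 17.3064
a^4/(4!(1-ρ)) = 142.6382/(24 × 0.1360294) = 43.6910
P₀ = 1/(17.3064 + 43.6910) = 0.01639
Lq = P₀·a^4·ρ / (4!(1-ρ)²) = 0.01639 × 142.6382 × 0.8640 / (24 × 0.01850) = 4.5493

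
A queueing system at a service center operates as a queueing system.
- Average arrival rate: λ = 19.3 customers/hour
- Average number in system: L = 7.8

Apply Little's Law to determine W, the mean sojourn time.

Little's Law: L = λW, so W = L/λ
W = 7.8/19.3 = 0.4041 hours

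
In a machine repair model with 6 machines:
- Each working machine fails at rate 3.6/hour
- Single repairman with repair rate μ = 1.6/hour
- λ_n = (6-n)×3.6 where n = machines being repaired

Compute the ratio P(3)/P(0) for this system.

P(3)/P(0) = ∏_{i=0}^{3-1} λ_i/μ_{i+1}
= (6-0)×3.6/1.6 × (6-1)×3.6/1.6 × (6-2)×3.6/1.6
= 1366.8750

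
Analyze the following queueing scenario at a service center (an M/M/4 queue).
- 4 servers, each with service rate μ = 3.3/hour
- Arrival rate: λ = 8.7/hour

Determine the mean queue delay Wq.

Traffic intensity: ρ = λ/(cμ) = 8.7/(4×3.3) = 0.6591
Since ρ = 0.6591 < 1, system is stable.
Offered load a = λ/μ = cρ = 8.7/3.3 = 2.6364
P₀ = [ Σₙ₌₀^3 aⁿ/n! + a^4/(4!(1-ρ)) ]⁻¹
Σ = a^0/0! + a^1/1! + a^2/2! + a^3/3! = 1.00000 + 2.63636 + 3.47521 + 3.05397 = 10.1655
a^4/(4!(1-ρ)) = 48.3082/(24 × 0.34091) = 5.9043
P₀ = 1/(10.1655 + 5.9043) = 0.06223
Lq = P₀·a^4·ρ / (4!(1-ρ)²) = 0.062228 × 48.3082 × 0.65909 / (24 × 0.11622) = 0.7103
Wq = Lq/λ = 0.71034/8.7 = 0.08165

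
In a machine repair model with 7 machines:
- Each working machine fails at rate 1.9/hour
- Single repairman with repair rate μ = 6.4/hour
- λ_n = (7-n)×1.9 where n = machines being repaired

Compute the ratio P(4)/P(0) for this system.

P(4)/P(0) = ∏_{i=0}^{4-1} λ_i/μ_{i+1}
= (7-0)×1.9/6.4 × (7-1)×1.9/6.4 × (7-2)×1.9/6.4 × (7-3)×1.9/6.4
= 6.5249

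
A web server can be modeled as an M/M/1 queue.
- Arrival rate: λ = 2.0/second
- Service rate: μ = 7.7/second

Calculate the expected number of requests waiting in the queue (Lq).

ρ = λ/μ = 2.0/7.7 = 0.2597
For M/M/1: Lq = λ²/(μ(μ-λ))
Lq = 4.00/(7.7 × 5.70)
Lq = 0.09114 requests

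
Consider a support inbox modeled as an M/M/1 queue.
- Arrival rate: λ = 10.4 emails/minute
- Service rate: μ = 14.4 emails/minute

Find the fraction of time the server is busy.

Server utilization: ρ = λ/μ
ρ = 10.4/14.4 = 0.7222
The server is busy 72.22% of the time.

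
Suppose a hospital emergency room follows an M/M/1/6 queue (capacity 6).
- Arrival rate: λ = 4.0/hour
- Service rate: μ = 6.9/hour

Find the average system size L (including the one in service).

ρ = λ/μ = 4.0/6.9 = 0.57971
P₀ = (1-ρ)/(1-ρ^(K+1)) = (1-0.57971)/(1-0.57971^7) = 0.42029/0.97800 = 0.4297
P_K = P₀×ρ^K = 0.4297 × 0.57971^6 = 0.4297 × 0.03795 = 0.01631
L = ρ[1 - (K+1)ρ^K + Kρ^(K+1)] / [(1-ρ)(1-ρ^(K+1))]
L = 0.57971 × (1 - 7×0.03795 + 6×0.02200) / ((1 - 0.57971) × (1 - 0.02200)) = 1.2218 patients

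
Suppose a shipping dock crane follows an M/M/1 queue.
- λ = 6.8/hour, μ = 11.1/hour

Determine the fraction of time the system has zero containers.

ρ = λ/μ = 6.8/11.1 = 0.6126
P(0) = 1 - ρ = 1 - 0.6126 = 0.3874
The server is idle 38.74% of the time.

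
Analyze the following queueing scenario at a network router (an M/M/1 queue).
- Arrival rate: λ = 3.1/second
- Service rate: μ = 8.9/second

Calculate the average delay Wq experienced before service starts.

First, compute utilization: ρ = λ/μ = 3.1/8.9 = 0.3483
For M/M/1: Wq = λ/(μ(μ-λ))
Wq = 3.1/(8.9 × (8.9-3.1))
Wq = 3.1/(8.9 × 5.80)
Wq = 0.06005 seconds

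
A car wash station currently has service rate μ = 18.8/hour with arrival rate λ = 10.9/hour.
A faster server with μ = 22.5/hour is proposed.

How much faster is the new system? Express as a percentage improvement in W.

System 1: ρ₁ = 10.9/18.8 = 0.5798, W₁ = 1/(18.8-10.9) = 0.1266
System 2: ρ₂ = 10.9/22.5 = 0.4844, W₂ = 1/(22.5-10.9) = 0.08621
Improvement: (W₁-W₂)/W₁ = (0.1266-0.08621)/0.1266 = 31.90%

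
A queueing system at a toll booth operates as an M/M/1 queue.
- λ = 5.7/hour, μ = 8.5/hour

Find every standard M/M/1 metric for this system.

Step 1: ρ = λ/μ = 5.7/8.5 = 0.6706
Step 2: L = λ/(μ-λ) = 5.7/2.80 = 2.0357
Step 3: Lq = λ²/(μ(μ-λ)) = 32.49/(8.5×2.80) = 1.3651
Step 4: W = 1/(μ-λ) = 1/2.80 = 0.35714
Step 5: Wq = λ/(μ(μ-λ)) = 5.7/(8.5×2.80) = 0.2395
Step 6: P(0) = 1-ρ = 0.3294
Verify: L = λW = 5.7×0.35714 = 2.0357 ✔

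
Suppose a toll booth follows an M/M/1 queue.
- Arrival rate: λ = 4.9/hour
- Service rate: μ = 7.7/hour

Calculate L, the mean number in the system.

ρ = λ/μ = 4.9/7.7 = 0.6364
For M/M/1: L = λ/(μ-λ)
L = 4.9/(7.7-4.9) = 4.9/2.80
L = 1.7500 vehicles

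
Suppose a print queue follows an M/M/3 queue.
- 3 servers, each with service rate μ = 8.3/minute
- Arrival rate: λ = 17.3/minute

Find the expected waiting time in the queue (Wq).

Traffic intensity: ρ = λ/(cμ) = 17.3/(3×8.3) = 0.6948
Since ρ = 0.6948 < 1, system is stable.
Offered load a = λ/μ = cρ = 17.3/8.3 = 2.0843
P₀ = [ Σₙ₌₀^2 aⁿ/n! + a^3/(3!(1-ρ)) ]⁻¹
Σ = a^0/0! + a^1/1! + a^2/2! = 1.00000 + 2.08434 + 2.17223 = 5.2566
a^3/(3!(1-ρ)) = 9.0553/(6 × 0.30522) = 4.9447
P₀ = 1/(5.2566 + 4.9447) = 0.09803
Lq = P₀·a^3·ρ / (3!(1-ρ)²) = 0.09803 × 9.0553 × 0.6948 / (6 × 0.09316) = 1.1034
Wq = Lq/λ = 1.1034/17.3 = 0.06378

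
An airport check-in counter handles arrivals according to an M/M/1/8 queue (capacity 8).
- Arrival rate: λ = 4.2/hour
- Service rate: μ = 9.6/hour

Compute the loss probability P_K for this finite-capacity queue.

ρ = λ/μ = 4.2/9.6 = 0.4375
P₀ = (1-ρ)/(1-ρ^(K+1)) = (1-0.4375)/(1-0.4375^9) = 0.5625/0.9994 = 0.5628
P_K = P₀×ρ^K = 0.56283 × 0.4375^8 = 0.56283 × 0.0013422 = 0.0007554
Blocking probability = 0.07554%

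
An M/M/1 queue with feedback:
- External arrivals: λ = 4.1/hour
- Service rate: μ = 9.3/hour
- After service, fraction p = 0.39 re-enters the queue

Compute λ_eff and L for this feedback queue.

Effective arrival rate: λ_eff = λ/(1-p) = 4.1/(1-0.39) = 4.1/0.61 = 6.7213
ρ = λ_eff/μ = 6.7213/9.3 = 0.72272
L = ρ/(1-ρ) = 0.72272/(1-0.72272) = 2.6065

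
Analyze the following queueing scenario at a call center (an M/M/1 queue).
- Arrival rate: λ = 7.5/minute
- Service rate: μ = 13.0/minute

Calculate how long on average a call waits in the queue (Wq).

First, compute utilization: ρ = λ/μ = 7.5/13.0 = 0.5769
For M/M/1: Wq = λ/(μ(μ-λ))
Wq = 7.5/(13.0 × (13.0-7.5))
Wq = 7.5/(13.0 × 5.50)
Wq = 0.1049 minutes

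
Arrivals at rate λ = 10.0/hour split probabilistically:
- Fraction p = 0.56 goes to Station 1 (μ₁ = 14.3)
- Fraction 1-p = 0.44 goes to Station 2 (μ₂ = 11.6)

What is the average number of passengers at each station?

Effective rates: λ₁ = 10.0×0.56 = 5.6, λ₂ = 10.0×0.44 = 4.4
Station 1: ρ₁ = 5.6/14.3 = 0.3916, L₁ = ρ₁/(1-ρ₁) = 0.3916/(1-0.3916) = 0.6437
Station 2: ρ₂ = 4.4/11.6 = 0.3793, L₂ = ρ₂/(1-ρ₂) = 0.3793/(1-0.3793) = 0.6111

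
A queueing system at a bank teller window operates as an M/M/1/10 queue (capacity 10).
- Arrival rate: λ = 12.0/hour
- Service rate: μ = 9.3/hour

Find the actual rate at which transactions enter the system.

ρ = λ/μ = 12.0/9.3 = 1.29032
P₀ = (1-ρ)/(1-ρ^(K+1)) = (1-1.29032)/(1-1.29032^11) = -0.2903/-15.5071 = 0.01872
P_K = P₀×ρ^K = 0.01872 × 1.29032^10 = 0.01872 × 12.7931 = 0.2395
λ_eff = λ(1-P_K) = 12.0 × (1 - 0.23951) = 12.0 × 0.76049 = 9.1259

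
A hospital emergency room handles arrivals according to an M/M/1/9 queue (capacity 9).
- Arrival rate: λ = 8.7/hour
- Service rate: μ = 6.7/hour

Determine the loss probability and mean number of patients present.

ρ = λ/μ = 8.7/6.7 = 1.29851
P₀ = (1-ρ)/(1-ρ^(K+1)) = (1-1.29851)/(1-1.29851^10) = -0.2985/-12.6287 = 0.02364
P_K = P₀×ρ^K = 0.02364 × 1.29851^9 = 0.02364 × 10.4956 = 0.2481
Blocking probability P_9 = 0.2481 (24.81%)
L = ρ[1 - (K+1)ρ^K + Kρ^(K+1)] / [(1-ρ)(1-ρ^(K+1))]
L = 1.29851 × (1 - 10×10.49561 + 9×13.62865) / ((1 - 1.29851) × (1 - 13.62865)) = 6.4419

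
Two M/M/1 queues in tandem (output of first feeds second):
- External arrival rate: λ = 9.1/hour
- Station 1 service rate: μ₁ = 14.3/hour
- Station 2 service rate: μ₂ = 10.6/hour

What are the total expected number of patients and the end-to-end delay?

By Jackson's theorem, each station behaves as independent M/M/1.
Station 1: ρ₁ = 9.1/14.3 = 0.6364, L₁ = ρ₁/(1-ρ₁) = λ/(μ₁-λ) = 9.1/5.20 = 1.7500
Station 2: ρ₂ = 9.1/10.6 = 0.8585, L₂ = ρ₂/(1-ρ₂) = λ/(μ₂-λ) = 9.1/1.50 = 6.0667
Total: L = L₁ + L₂ = 1.7500 + 6.0667 = 7.8167
W = L/λ = 7.8167/9.1 = 0.8590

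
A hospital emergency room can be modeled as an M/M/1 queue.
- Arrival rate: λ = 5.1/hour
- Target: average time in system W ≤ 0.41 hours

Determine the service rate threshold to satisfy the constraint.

For M/M/1: W = 1/(μ-λ)
Need W ≤ 0.41, so 1/(μ-λ) ≤ 0.41
μ - λ ≥ 1/0.41 = 2.4390
μ ≥ 5.1 + 2.4390 = 7.5390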